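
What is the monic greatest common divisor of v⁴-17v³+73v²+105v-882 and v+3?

Apply the Euclidean algorithm:
  v⁴-17v³+73v²+105v-882 = (v³-20v²+133v-294)(v+3) + (0)
The last nonzero remainder v+3 is already monic.

v+3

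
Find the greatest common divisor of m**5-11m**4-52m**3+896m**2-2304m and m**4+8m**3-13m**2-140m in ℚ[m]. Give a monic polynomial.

m**2-4m

Repeated division with remainder:
  m**5-11m**4-52m**3+896m**2-2304m = (m-19)(m**4+8m**3-13m**2-140m) + (113m**3+789m**2-4964m)
  m**4+8m**3-13m**2-140m = ((1/113)m+115/12769)(113m**3+789m**2-4964m) + ((304200/12769)m**2-(1216800/12769)m)
  113m**3+789m**2-4964m = ((1442897/304200)m+15846329/304200)((304200/12769)m**2-(1216800/12769)m) + (0)
Last nonzero remainder: (304200/12769)m**2-(1216800/12769)m. Dividing through by 304200/12769 gives the monic gcd m**2-4m.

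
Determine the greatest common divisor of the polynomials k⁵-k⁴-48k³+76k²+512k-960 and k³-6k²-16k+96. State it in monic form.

Apply the Euclidean algorithm:
  k⁵-k⁴-48k³+76k²+512k-960 = (k²+5k-2)(k³-6k²-16k+96) + (48k²-768)
  k³-6k²-16k+96 = ((1/48)k-1/8)(48k²-768) + (0)
Last nonzero remainder: 48k²-768. Dividing through by 48 gives the monic gcd k²-16.

k²-16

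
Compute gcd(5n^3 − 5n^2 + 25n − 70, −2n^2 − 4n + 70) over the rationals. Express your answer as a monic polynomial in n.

1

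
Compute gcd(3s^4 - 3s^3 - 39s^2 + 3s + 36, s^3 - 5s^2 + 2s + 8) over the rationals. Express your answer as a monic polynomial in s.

s^2 - 3s - 4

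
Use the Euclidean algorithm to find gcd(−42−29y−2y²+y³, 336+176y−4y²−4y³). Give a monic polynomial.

Euclidean algorithm in ℚ[y]:
  y³−2y²−29y−42 = (−1/4)(−4y³−4y²+176y+336) + (−3y²+15y+42)
  −4y³−4y²+176y+336 = ((4/3)y+8)(−3y²+15y+42) + (0)
Last nonzero remainder: −3y²+15y+42. Dividing through by −3 gives the monic gcd y²−5y−14.

−14−5y+y²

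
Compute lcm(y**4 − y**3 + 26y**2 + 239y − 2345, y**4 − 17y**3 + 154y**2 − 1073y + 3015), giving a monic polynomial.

y**5 − 10y**4 + 35y**3 + 5y**2 − 4496y + 21105

Apply the Euclidean algorithm:
  y**4 − y**3 + 26y**2 + 239y − 2345 = (y**4 − 17y**3 + 154y**2 − 1073y + 3015) + (16y**3 − 128y**2 + 1312y − 5360)
  y**4 − 17y**3 + 154y**2 − 1073y + 3015 = ((1/16)y − 9/16)(16y**3 − 128y**2 + 1312y − 5360) + (0)
Last nonzero remainder: 16y**3 − 128y**2 + 1312y − 5360. Dividing through by 16 gives the monic gcd y**3 − 8y**2 + 82y − 335.
Then lcm(f, g) = f·g / gcd(f, g); expanding and making the result monic gives the answer.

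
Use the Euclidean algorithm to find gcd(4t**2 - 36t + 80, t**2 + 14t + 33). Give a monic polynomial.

Apply the Euclidean algorithm:
  4t**2 - 36t + 80 = (4)(t**2 + 14t + 33) + (-92t - 52)
  t**2 + 14t + 33 = (-(1/92)t - 309/2116)(-92t - 52) + (13440/529)
  -92t - 52 = (-(12167/3360)t - 6877/3360)(13440/529) + (0)
The last nonzero remainder is the constant 13440/529, so the polynomials are coprime and gcd = 1.

1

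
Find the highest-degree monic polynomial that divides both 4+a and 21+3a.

1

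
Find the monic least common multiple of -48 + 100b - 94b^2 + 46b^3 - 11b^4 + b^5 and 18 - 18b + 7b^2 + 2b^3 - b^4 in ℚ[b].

Apply the Euclidean algorithm:
  b^5 - 11b^4 + 46b^3 - 94b^2 + 100b - 48 = (-b + 9)(-b^4 + 2b^3 + 7b^2 - 18b + 18) + (35b^3 - 175b^2 + 280b - 210)
  -b^4 + 2b^3 + 7b^2 - 18b + 18 = (-(1/35)b - 3/35)(35b^3 - 175b^2 + 280b - 210) + (0)
Last nonzero remainder: 35b^3 - 175b^2 + 280b - 210. Dividing through by 35 gives the monic gcd b^3 - 5b^2 + 8b - 6.
Then lcm(f, g) = f·g / gcd(f, g); expanding and making the result monic gives the answer.

-144 + 252b - 182b^2 + 44b^3 + 13b^4 - 8b^5 + b^6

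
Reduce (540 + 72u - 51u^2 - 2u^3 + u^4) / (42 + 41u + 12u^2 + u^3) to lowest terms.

(180 - 36u - 5u^2 + u^3)/(14 + 9u + u^2)

Apply the Euclidean algorithm:
  u^4 - 2u^3 - 51u^2 + 72u + 540 = (u - 14)(u^3 + 12u^2 + 41u + 42) + (76u^2 + 604u + 1128)
  u^3 + 12u^2 + 41u + 42 = ((1/76)u + 77/1444)(76u^2 + 604u + 1128) + (-(2184/361)u - 6552/361)
  76u^2 + 604u + 1128 = (-(6859/546)u - 16967/273)(-(2184/361)u - 6552/361) + (0)
Last nonzero remainder: -(2184/361)u - 6552/361. Dividing through by -2184/361 gives the monic gcd u + 3.
Cancel u + 3 from numerator and denominator to get the reduced form.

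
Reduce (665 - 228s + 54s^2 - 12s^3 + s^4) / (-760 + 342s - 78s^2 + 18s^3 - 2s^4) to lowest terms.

(7 - s)/(-8 + 2s)

Euclidean algorithm in ℚ[s]:
  s^4 - 12s^3 + 54s^2 - 228s + 665 = (-1/2)(-2s^4 + 18s^3 - 78s^2 + 342s - 760) + (-3s^3 + 15s^2 - 57s + 285)
  -2s^4 + 18s^3 - 78s^2 + 342s - 760 = ((2/3)s - 8/3)(-3s^3 + 15s^2 - 57s + 285) + (0)
Last nonzero remainder: -3s^3 + 15s^2 - 57s + 285. Dividing through by -3 gives the monic gcd s^3 - 5s^2 + 19s - 95.
Cancel s^3 - 5s^2 + 19s - 95 from numerator and denominator to get the reduced form.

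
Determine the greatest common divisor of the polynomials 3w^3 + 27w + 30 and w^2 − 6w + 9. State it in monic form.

Apply the Euclidean algorithm:
  3w^3 + 27w + 30 = (3w + 18)(w^2 − 6w + 9) + (108w − 132)
  w^2 − 6w + 9 = ((1/108)w − 43/972)(108w − 132) + (256/81)
  108w − 132 = ((2187/64)w − 2673/64)(256/81) + (0)
The last nonzero remainder is the constant 256/81, so the polynomials are coprime and gcd = 1.

1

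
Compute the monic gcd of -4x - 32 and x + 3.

1

Euclidean algorithm in ℚ[x]:
  -4x - 32 = (-4)(x + 3) + (-20)
  x + 3 = (-(1/20)x - 3/20)(-20) + (0)
The last nonzero remainder is the constant -20, so the polynomials are coprime and gcd = 1.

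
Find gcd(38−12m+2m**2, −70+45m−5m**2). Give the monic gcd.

1

By polynomial division,
  2m**2−12m+38 = (−2/5)(−5m**2+45m−70) + (6m+10)
  −5m**2+45m−70 = (−(5/6)m+80/9)(6m+10) + (−1430/9)
  6m+10 = (−(27/715)m−9/143)(−1430/9) + (0)
The last nonzero remainder is the constant −1430/9, so the polynomials are coprime and gcd = 1.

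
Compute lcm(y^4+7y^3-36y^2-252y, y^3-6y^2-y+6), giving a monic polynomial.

y^6+7y^5-37y^4-259y^3+36y^2+252y

Apply the Euclidean algorithm:
  y^4+7y^3-36y^2-252y = (y+13)(y^3-6y^2-y+6) + (43y^2-245y-78)
  y^3-6y^2-y+6 = ((1/43)y-13/1849)(43y^2-245y-78) + (-(1680/1849)y+10080/1849)
  43y^2-245y-78 = (-(79507/1680)y-24037/1680)(-(1680/1849)y+10080/1849) + (0)
Last nonzero remainder: -(1680/1849)y+10080/1849. Dividing through by -1680/1849 gives the monic gcd y-6.
Then lcm(f, g) = f·g / gcd(f, g); expanding and making the result monic gives the answer.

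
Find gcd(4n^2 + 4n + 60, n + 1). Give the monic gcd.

1

By polynomial division,
  4n^2 + 4n + 60 = (4n)(n + 1) + (60)
  n + 1 = ((1/60)n + 1/60)(60) + (0)
The last nonzero remainder is the constant 60, so the polynomials are coprime and gcd = 1.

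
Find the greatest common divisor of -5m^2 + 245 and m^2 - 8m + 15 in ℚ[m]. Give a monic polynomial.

1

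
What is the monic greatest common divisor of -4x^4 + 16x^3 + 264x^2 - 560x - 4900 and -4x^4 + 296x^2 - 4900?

x^2 - 2x - 35

Euclidean algorithm in ℚ[x]:
  -4x^4 + 16x^3 + 264x^2 - 560x - 4900 = (-4x^4 + 296x^2 - 4900) + (16x^3 - 32x^2 - 560x)
  -4x^4 + 296x^2 - 4900 = (-(1/4)x - 1/2)(16x^3 - 32x^2 - 560x) + (140x^2 - 280x - 4900)
  16x^3 - 32x^2 - 560x = ((4/35)x)(140x^2 - 280x - 4900) + (0)
Last nonzero remainder: 140x^2 - 280x - 4900. Dividing through by 140 gives the monic gcd x^2 - 2x - 35.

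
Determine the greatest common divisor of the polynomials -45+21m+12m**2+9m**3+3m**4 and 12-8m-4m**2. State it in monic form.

Repeated division with remainder:
  3m**4+9m**3+12m**2+21m-45 = (-(3/4)m**2-(3/4)m-15/4)(-4m**2-8m+12) + (0)
Last nonzero remainder: -4m**2-8m+12. Dividing through by -4 gives the monic gcd m**2+2m-3.

-3+2m+m**2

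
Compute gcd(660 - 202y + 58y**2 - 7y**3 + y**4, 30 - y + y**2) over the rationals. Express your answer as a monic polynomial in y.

Euclidean algorithm in ℚ[y]:
  y**4 - 7y**3 + 58y**2 - 202y + 660 = (y**2 - 6y + 22)(y**2 - y + 30) + (0)
The last nonzero remainder y**2 - y + 30 is already monic.

30 - y + y**2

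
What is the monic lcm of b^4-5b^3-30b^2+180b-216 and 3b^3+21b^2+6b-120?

Apply the Euclidean algorithm:
  b^4-5b^3-30b^2+180b-216 = ((1/3)b-4)(3b^3+21b^2+6b-120) + (52b^2+244b-696)
  3b^3+21b^2+6b-120 = ((3/52)b+45/338)(52b^2+244b-696) + ((2310/169)b-4620/169)
  52b^2+244b-696 = ((4394/1155)b+9802/385)((2310/169)b-4620/169) + (0)
Last nonzero remainder: (2310/169)b-4620/169. Dividing through by 2310/169 gives the monic gcd b-2.
Then lcm(f, g) = f·g / gcd(f, g); expanding and making the result monic gives the answer.

b^6+4b^5-55b^4-190b^3+804b^2+1656b-4320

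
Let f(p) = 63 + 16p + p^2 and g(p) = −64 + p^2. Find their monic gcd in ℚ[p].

1

By polynomial division,
  p^2 + 16p + 63 = (p^2 − 64) + (16p + 127)
  p^2 − 64 = ((1/16)p − 127/256)(16p + 127) + (−255/256)
  16p + 127 = (−(4096/255)p − 32512/255)(−255/256) + (0)
The last nonzero remainder is the constant −255/256, so the polynomials are coprime and gcd = 1.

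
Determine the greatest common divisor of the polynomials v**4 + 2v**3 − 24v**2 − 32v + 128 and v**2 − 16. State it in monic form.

v**2 − 16

Apply the Euclidean algorithm:
  v**4 + 2v**3 − 24v**2 − 32v + 128 = (v**2 + 2v − 8)(v**2 − 16) + (0)
The last nonzero remainder v**2 − 16 is already monic.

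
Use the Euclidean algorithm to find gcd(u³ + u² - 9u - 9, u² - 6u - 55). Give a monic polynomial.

1

Repeated division with remainder:
  u³ + u² - 9u - 9 = (u + 7)(u² - 6u - 55) + (88u + 376)
  u² - 6u - 55 = ((1/88)u - 113/968)(88u + 376) + (-1344/121)
  88u + 376 = (-(1331/168)u - 5687/168)(-1344/121) + (0)
The last nonzero remainder is the constant -1344/121, so the polynomials are coprime and gcd = 1.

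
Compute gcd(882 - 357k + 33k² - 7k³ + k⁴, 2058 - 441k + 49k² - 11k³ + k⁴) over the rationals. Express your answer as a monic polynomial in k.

-294 + 21k - 4k² + k³

Euclidean algorithm in ℚ[k]:
  k⁴ - 7k³ + 33k² - 357k + 882 = (k⁴ - 11k³ + 49k² - 441k + 2058) + (4k³ - 16k² + 84k - 1176)
  k⁴ - 11k³ + 49k² - 441k + 2058 = ((1/4)k - 7/4)(4k³ - 16k² + 84k - 1176) + (0)
Last nonzero remainder: 4k³ - 16k² + 84k - 1176. Dividing through by 4 gives the monic gcd k³ - 4k² + 21k - 294.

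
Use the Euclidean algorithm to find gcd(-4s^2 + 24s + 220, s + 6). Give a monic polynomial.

Repeated division with remainder:
  -4s^2 + 24s + 220 = (-4s + 48)(s + 6) + (-68)
  s + 6 = (-(1/68)s - 3/34)(-68) + (0)
The last nonzero remainder is the constant -68, so the polynomials are coprime and gcd = 1.

1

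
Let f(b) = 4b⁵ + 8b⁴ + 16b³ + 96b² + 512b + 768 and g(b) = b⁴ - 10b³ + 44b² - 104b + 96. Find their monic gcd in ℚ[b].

Euclidean algorithm in ℚ[b]:
  4b⁵ + 8b⁴ + 16b³ + 96b² + 512b + 768 = (4b + 48)(b⁴ - 10b³ + 44b² - 104b + 96) + (320b³ - 1600b² + 5120b - 3840)
  b⁴ - 10b³ + 44b² - 104b + 96 = ((1/320)b - 1/64)(320b³ - 1600b² + 5120b - 3840) + (3b² - 12b + 36)
  320b³ - 1600b² + 5120b - 3840 = ((320/3)b - 320/3)(3b² - 12b + 36) + (0)
Last nonzero remainder: 3b² - 12b + 36. Dividing through by 3 gives the monic gcd b² - 4b + 12.

b² - 4b + 12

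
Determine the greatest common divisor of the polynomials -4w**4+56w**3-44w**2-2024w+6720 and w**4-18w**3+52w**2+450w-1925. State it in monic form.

Apply the Euclidean algorithm:
  -4w**4+56w**3-44w**2-2024w+6720 = (-4)(w**4-18w**3+52w**2+450w-1925) + (-16w**3+164w**2-224w-980)
  w**4-18w**3+52w**2+450w-1925 = (-(1/16)w+31/64)(-16w**3+164w**2-224w-980) + (-(663/16)w**2+(1989/4)w-23205/16)
  -16w**3+164w**2-224w-980 = ((256/663)w+448/663)(-(663/16)w**2+(1989/4)w-23205/16) + (0)
Last nonzero remainder: -(663/16)w**2+(1989/4)w-23205/16. Dividing through by -663/16 gives the monic gcd w**2-12w+35.

w**2-12w+35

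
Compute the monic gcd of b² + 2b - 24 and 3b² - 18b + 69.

1

Euclidean algorithm in ℚ[b]:
  b² + 2b - 24 = (1/3)(3b² - 18b + 69) + (8b - 47)
  3b² - 18b + 69 = ((3/8)b - 3/64)(8b - 47) + (4275/64)
  8b - 47 = ((512/4275)b - 3008/4275)(4275/64) + (0)
The last nonzero remainder is the constant 4275/64, so the polynomials are coprime and gcd = 1.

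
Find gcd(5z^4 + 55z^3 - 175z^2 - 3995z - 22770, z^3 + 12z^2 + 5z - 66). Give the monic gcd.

Euclidean algorithm in ℚ[z]:
  5z^4 + 55z^3 - 175z^2 - 3995z - 22770 = (5z - 5)(z^3 + 12z^2 + 5z - 66) + (-140z^2 - 3640z - 23100)
  z^3 + 12z^2 + 5z - 66 = (-(1/140)z + 1/10)(-140z^2 - 3640z - 23100) + (204z + 2244)
  -140z^2 - 3640z - 23100 = (-(35/51)z - 175/17)(204z + 2244) + (0)
Last nonzero remainder: 204z + 2244. Dividing through by 204 gives the monic gcd z + 11.

z + 11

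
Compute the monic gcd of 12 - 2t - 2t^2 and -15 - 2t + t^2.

3 + t

Euclidean algorithm in ℚ[t]:
  -2t^2 - 2t + 12 = (-2)(t^2 - 2t - 15) + (-6t - 18)
  t^2 - 2t - 15 = (-(1/6)t + 5/6)(-6t - 18) + (0)
Last nonzero remainder: -6t - 18. Dividing through by -6 gives the monic gcd t + 3.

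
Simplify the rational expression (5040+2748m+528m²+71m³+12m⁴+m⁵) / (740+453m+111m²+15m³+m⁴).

Apply the Euclidean algorithm:
  m⁵+12m⁴+71m³+528m²+2748m+5040 = (m-3)(m⁴+15m³+111m²+453m+740) + (5m³+408m²+3367m+7260)
  m⁴+15m³+111m²+453m+740 = ((1/5)m-333/25)(5m³+408m²+3367m+7260) + ((121804/25)m²+(1096236/25)m+487216/5)
  5m³+408m²+3367m+7260 = ((125/121804)m+9075/121804)((121804/25)m²+(1096236/25)m+487216/5) + (0)
Last nonzero remainder: (121804/25)m²+(1096236/25)m+487216/5. Dividing through by 121804/25 gives the monic gcd m²+9m+20.
Cancel m²+9m+20 from numerator and denominator to get the reduced form.

(252+24m+3m²+m³)/(37+6m+m²)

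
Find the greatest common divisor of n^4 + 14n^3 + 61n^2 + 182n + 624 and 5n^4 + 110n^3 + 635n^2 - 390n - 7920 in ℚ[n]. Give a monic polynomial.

n^2 + 14n + 48

Euclidean algorithm in ℚ[n]:
  n^4 + 14n^3 + 61n^2 + 182n + 624 = (1/5)(5n^4 + 110n^3 + 635n^2 - 390n - 7920) + (-8n^3 - 66n^2 + 260n + 2208)
  5n^4 + 110n^3 + 635n^2 - 390n - 7920 = (-(5/8)n - 275/32)(-8n^3 - 66n^2 + 260n + 2208) + ((3685/16)n^2 + (25795/8)n + 11055)
  -8n^3 - 66n^2 + 260n + 2208 = (-(128/3685)n + 736/3685)((3685/16)n^2 + (25795/8)n + 11055) + (0)
Last nonzero remainder: (3685/16)n^2 + (25795/8)n + 11055. Dividing through by 3685/16 gives the monic gcd n^2 + 14n + 48.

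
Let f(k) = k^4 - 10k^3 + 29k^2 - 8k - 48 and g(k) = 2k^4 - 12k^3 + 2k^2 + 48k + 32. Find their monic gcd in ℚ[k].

By polynomial division,
  k^4 - 10k^3 + 29k^2 - 8k - 48 = (1/2)(2k^4 - 12k^3 + 2k^2 + 48k + 32) + (-4k^3 + 28k^2 - 32k - 64)
  2k^4 - 12k^3 + 2k^2 + 48k + 32 = (-(1/2)k - 1/2)(-4k^3 + 28k^2 - 32k - 64) + (0)
Last nonzero remainder: -4k^3 + 28k^2 - 32k - 64. Dividing through by -4 gives the monic gcd k^3 - 7k^2 + 8k + 16.

k^3 - 7k^2 + 8k + 16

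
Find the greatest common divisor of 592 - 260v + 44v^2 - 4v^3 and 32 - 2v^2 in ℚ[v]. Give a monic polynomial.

-4 + v

Repeated division with remainder:
  -4v^3 + 44v^2 - 260v + 592 = (2v - 22)(-2v^2 + 32) + (-324v + 1296)
  -2v^2 + 32 = ((1/162)v + 2/81)(-324v + 1296) + (0)
Last nonzero remainder: -324v + 1296. Dividing through by -324 gives the monic gcd v - 4.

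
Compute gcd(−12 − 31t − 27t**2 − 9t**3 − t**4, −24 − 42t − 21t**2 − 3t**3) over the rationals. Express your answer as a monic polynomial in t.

4 + 5t + t**2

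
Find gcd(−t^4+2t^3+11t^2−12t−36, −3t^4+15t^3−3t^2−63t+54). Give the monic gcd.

t^3−4t^2−3t+18

Euclidean algorithm in ℚ[t]:
  −t^4+2t^3+11t^2−12t−36 = (1/3)(−3t^4+15t^3−3t^2−63t+54) + (−3t^3+12t^2+9t−54)
  −3t^4+15t^3−3t^2−63t+54 = (t−1)(−3t^3+12t^2+9t−54) + (0)
Last nonzero remainder: −3t^3+12t^2+9t−54. Dividing through by −3 gives the monic gcd t^3−4t^2−3t+18.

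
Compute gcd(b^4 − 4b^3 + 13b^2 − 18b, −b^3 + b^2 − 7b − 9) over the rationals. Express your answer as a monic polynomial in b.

b^2 − 2b + 9

Euclidean algorithm in ℚ[b]:
  b^4 − 4b^3 + 13b^2 − 18b = (−b + 3)(−b^3 + b^2 − 7b − 9) + (3b^2 − 6b + 27)
  −b^3 + b^2 − 7b − 9 = (−(1/3)b − 1/3)(3b^2 − 6b + 27) + (0)
Last nonzero remainder: 3b^2 − 6b + 27. Dividing through by 3 gives the monic gcd b^2 − 2b + 9.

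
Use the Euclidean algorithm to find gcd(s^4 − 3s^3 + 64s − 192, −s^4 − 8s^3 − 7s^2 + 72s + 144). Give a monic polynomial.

Repeated division with remainder:
  s^4 − 3s^3 + 64s − 192 = (−1)(−s^4 − 8s^3 − 7s^2 + 72s + 144) + (−11s^3 − 7s^2 + 136s − 48)
  −s^4 − 8s^3 − 7s^2 + 72s + 144 = ((1/11)s + 81/121)(−11s^3 − 7s^2 + 136s − 48) + (−(1776/121)s^2 − (1776/121)s + 21312/121)
  −11s^3 − 7s^2 + 136s − 48 = ((1331/1776)s − 121/444)(−(1776/121)s^2 − (1776/121)s + 21312/121) + (0)
Last nonzero remainder: −(1776/121)s^2 − (1776/121)s + 21312/121. Dividing through by −1776/121 gives the monic gcd s^2 + s − 12.

s^2 + s − 12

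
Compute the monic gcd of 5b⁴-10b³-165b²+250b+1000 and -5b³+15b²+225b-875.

b-5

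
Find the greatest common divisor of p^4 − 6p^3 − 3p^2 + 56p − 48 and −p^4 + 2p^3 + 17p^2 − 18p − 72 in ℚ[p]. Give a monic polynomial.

Euclidean algorithm in ℚ[p]:
  p^4 − 6p^3 − 3p^2 + 56p − 48 = (−1)(−p^4 + 2p^3 + 17p^2 − 18p − 72) + (−4p^3 + 14p^2 + 38p − 120)
  −p^4 + 2p^3 + 17p^2 − 18p − 72 = ((1/4)p + 3/8)(−4p^3 + 14p^2 + 38p − 120) + ((9/4)p^2 − (9/4)p − 27)
  −4p^3 + 14p^2 + 38p − 120 = (−(16/9)p + 40/9)((9/4)p^2 − (9/4)p − 27) + (0)
Last nonzero remainder: (9/4)p^2 − (9/4)p − 27. Dividing through by 9/4 gives the monic gcd p^2 − p − 12.

p^2 − p − 12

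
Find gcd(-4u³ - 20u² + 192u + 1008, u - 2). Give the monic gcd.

Repeated division with remainder:
  -4u³ - 20u² + 192u + 1008 = (-4u² - 28u + 136)(u - 2) + (1280)
  u - 2 = ((1/1280)u - 1/640)(1280) + (0)
The last nonzero remainder is the constant 1280, so the polynomials are coprime and gcd = 1.

1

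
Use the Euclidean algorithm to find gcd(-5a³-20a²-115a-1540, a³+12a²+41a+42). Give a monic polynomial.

Repeated division with remainder:
  -5a³-20a²-115a-1540 = (-5)(a³+12a²+41a+42) + (40a²+90a-1330)
  a³+12a²+41a+42 = ((1/40)a+39/160)(40a²+90a-1330) + ((837/16)a+5859/16)
  40a²+90a-1330 = ((640/837)a-3040/837)((837/16)a+5859/16) + (0)
Last nonzero remainder: (837/16)a+5859/16. Dividing through by 837/16 gives the monic gcd a+7.

a+7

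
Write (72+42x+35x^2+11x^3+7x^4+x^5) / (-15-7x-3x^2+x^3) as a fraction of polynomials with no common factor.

Euclidean algorithm in ℚ[x]:
  x^5+7x^4+11x^3+35x^2+42x+72 = (x^2+10x+48)(x^3-3x^2-7x-15) + (264x^2+528x+792)
  x^3-3x^2-7x-15 = ((1/264)x-5/264)(264x^2+528x+792) + (0)
Last nonzero remainder: 264x^2+528x+792. Dividing through by 264 gives the monic gcd x^2+2x+3.
Cancel x^2+2x+3 from numerator and denominator to get the reduced form.

(24-2x+5x^2+x^3)/(-5+x)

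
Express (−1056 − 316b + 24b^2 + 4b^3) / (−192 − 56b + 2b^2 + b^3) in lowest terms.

(132 + 56b + 4b^2)/(24 + 10b + b^2)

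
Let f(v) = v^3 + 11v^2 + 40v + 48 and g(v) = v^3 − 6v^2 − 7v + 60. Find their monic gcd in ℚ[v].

Repeated division with remainder:
  v^3 + 11v^2 + 40v + 48 = (v^3 − 6v^2 − 7v + 60) + (17v^2 + 47v − 12)
  v^3 − 6v^2 − 7v + 60 = ((1/17)v − 149/289)(17v^2 + 47v − 12) + ((5184/289)v + 15552/289)
  17v^2 + 47v − 12 = ((4913/5184)v − 289/1296)((5184/289)v + 15552/289) + (0)
Last nonzero remainder: (5184/289)v + 15552/289. Dividing through by 5184/289 gives the monic gcd v + 3.

v + 3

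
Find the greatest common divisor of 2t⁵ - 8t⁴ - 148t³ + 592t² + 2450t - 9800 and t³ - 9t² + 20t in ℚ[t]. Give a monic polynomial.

t² - 9t + 20

Euclidean algorithm in ℚ[t]:
  2t⁵ - 8t⁴ - 148t³ + 592t² + 2450t - 9800 = (2t² + 10t - 98)(t³ - 9t² + 20t) + (-490t² + 4410t - 9800)
  t³ - 9t² + 20t = (-(1/490)t)(-490t² + 4410t - 9800) + (0)
Last nonzero remainder: -490t² + 4410t - 9800. Dividing through by -490 gives the monic gcd t² - 9t + 20.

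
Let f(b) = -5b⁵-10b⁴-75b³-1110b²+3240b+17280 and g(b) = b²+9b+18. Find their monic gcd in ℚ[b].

By polynomial division,
  -5b⁵-10b⁴-75b³-1110b²+3240b+17280 = (-5b³+35b²-300b+960)(b²+9b+18) + (0)
The last nonzero remainder b²+9b+18 is already monic.

b²+9b+18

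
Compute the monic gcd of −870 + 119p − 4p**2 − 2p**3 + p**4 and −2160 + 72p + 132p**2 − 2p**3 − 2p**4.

Euclidean algorithm in ℚ[p]:
  p**4 − 2p**3 − 4p**2 + 119p − 870 = (−1/2)(−2p**4 − 2p**3 + 132p**2 + 72p − 2160) + (−3p**3 + 62p**2 + 155p − 1950)
  −2p**4 − 2p**3 + 132p**2 + 72p − 2160 = ((2/3)p + 130/9)(−3p**3 + 62p**2 + 155p − 1950) + (−(7802/9)p**2 − (7802/9)p + 78020/3)
  −3p**3 + 62p**2 + 155p − 1950 = ((27/7802)p − 585/7802)(−(7802/9)p**2 − (7802/9)p + 78020/3) + (0)
Last nonzero remainder: −(7802/9)p**2 − (7802/9)p + 78020/3. Dividing through by −7802/9 gives the monic gcd p**2 + p − 30.

−30 + p + p**2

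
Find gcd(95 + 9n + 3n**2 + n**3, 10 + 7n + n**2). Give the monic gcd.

By polynomial division,
  n**3 + 3n**2 + 9n + 95 = (n - 4)(n**2 + 7n + 10) + (27n + 135)
  n**2 + 7n + 10 = ((1/27)n + 2/27)(27n + 135) + (0)
Last nonzero remainder: 27n + 135. Dividing through by 27 gives the monic gcd n + 5.

5 + n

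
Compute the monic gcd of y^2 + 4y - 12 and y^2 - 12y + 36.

1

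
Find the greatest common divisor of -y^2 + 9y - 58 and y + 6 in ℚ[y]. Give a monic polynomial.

Apply the Euclidean algorithm:
  -y^2 + 9y - 58 = (-y + 15)(y + 6) + (-148)
  y + 6 = (-(1/148)y - 3/74)(-148) + (0)
The last nonzero remainder is the constant -148, so the polynomials are coprime and gcd = 1.

1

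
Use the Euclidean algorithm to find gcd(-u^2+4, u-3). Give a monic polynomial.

1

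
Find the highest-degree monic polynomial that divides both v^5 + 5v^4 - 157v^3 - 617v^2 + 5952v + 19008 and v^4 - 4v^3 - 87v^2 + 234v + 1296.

v^3 + 2v^2 - 75v - 216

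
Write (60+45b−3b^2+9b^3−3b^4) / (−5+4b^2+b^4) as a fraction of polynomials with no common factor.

(12−3b)/(−1+b)

Apply the Euclidean algorithm:
  −3b^4+9b^3−3b^2+45b+60 = (−3)(b^4+4b^2−5) + (9b^3+9b^2+45b+45)
  b^4+4b^2−5 = ((1/9)b−1/9)(9b^3+9b^2+45b+45) + (0)
Last nonzero remainder: 9b^3+9b^2+45b+45. Dividing through by 9 gives the monic gcd b^3+b^2+5b+5.
Cancel b^3+b^2+5b+5 from numerator and denominator to get the reduced form.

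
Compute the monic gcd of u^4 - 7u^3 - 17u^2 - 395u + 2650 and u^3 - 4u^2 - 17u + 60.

Repeated division with remainder:
  u^4 - 7u^3 - 17u^2 - 395u + 2650 = (u - 3)(u^3 - 4u^2 - 17u + 60) + (-12u^2 - 506u + 2830)
  u^3 - 4u^2 - 17u + 60 = (-(1/12)u + 277/72)(-12u^2 - 506u + 2830) + ((77959/36)u - 389795/36)
  -12u^2 - 506u + 2830 = (-(432/77959)u - 20376/77959)((77959/36)u - 389795/36) + (0)
Last nonzero remainder: (77959/36)u - 389795/36. Dividing through by 77959/36 gives the monic gcd u - 5.

u - 5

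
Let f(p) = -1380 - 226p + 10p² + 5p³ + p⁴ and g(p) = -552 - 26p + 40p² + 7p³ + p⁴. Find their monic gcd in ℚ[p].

Euclidean algorithm in ℚ[p]:
  p⁴ + 5p³ + 10p² - 226p - 1380 = (p⁴ + 7p³ + 40p² - 26p - 552) + (-2p³ - 30p² - 200p - 828)
  p⁴ + 7p³ + 40p² - 26p - 552 = (-(1/2)p + 4)(-2p³ - 30p² - 200p - 828) + (60p² + 360p + 2760)
  -2p³ - 30p² - 200p - 828 = (-(1/30)p - 3/10)(60p² + 360p + 2760) + (0)
Last nonzero remainder: 60p² + 360p + 2760. Dividing through by 60 gives the monic gcd p² + 6p + 46.

46 + 6p + p²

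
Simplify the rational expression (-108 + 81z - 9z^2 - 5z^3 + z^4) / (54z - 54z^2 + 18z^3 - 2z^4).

(-4 - z)/(2z)

Repeated division with remainder:
  z^4 - 5z^3 - 9z^2 + 81z - 108 = (-1/2)(-2z^4 + 18z^3 - 54z^2 + 54z) + (4z^3 - 36z^2 + 108z - 108)
  -2z^4 + 18z^3 - 54z^2 + 54z = (-(1/2)z)(4z^3 - 36z^2 + 108z - 108) + (0)
Last nonzero remainder: 4z^3 - 36z^2 + 108z - 108. Dividing through by 4 gives the monic gcd z^3 - 9z^2 + 27z - 27.
Cancel z^3 - 9z^2 + 27z - 27 from numerator and denominator to get the reduced form.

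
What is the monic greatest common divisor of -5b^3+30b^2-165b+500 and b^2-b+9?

By polynomial division,
  -5b^3+30b^2-165b+500 = (-5b+25)(b^2-b+9) + (-95b+275)
  b^2-b+9 = (-(1/95)b-36/1805)(-95b+275) + (5229/361)
  -95b+275 = (-(34295/5229)b+99275/5229)(5229/361) + (0)
The last nonzero remainder is the constant 5229/361, so the polynomials are coprime and gcd = 1.

1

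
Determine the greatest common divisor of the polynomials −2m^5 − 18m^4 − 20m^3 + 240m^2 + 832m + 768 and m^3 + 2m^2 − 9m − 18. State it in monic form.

By polynomial division,
  −2m^5 − 18m^4 − 20m^3 + 240m^2 + 832m + 768 = (−2m^2 − 14m − 10)(m^3 + 2m^2 − 9m − 18) + (98m^2 + 490m + 588)
  m^3 + 2m^2 − 9m − 18 = ((1/98)m − 3/98)(98m^2 + 490m + 588) + (0)
Last nonzero remainder: 98m^2 + 490m + 588. Dividing through by 98 gives the monic gcd m^2 + 5m + 6.

m^2 + 5m + 6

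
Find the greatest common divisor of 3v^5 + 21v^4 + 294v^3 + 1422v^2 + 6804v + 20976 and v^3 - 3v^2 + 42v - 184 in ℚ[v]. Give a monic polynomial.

By polynomial division,
  3v^5 + 21v^4 + 294v^3 + 1422v^2 + 6804v + 20976 = (3v^2 + 30v + 258)(v^3 - 3v^2 + 42v - 184) + (1488v^2 + 1488v + 68448)
  v^3 - 3v^2 + 42v - 184 = ((1/1488)v - 1/372)(1488v^2 + 1488v + 68448) + (0)
Last nonzero remainder: 1488v^2 + 1488v + 68448. Dividing through by 1488 gives the monic gcd v^2 + v + 46.

v^2 + v + 46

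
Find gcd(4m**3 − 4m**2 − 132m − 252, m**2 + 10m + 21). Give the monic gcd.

m + 3

By polynomial division,
  4m**3 − 4m**2 − 132m − 252 = (4m − 44)(m**2 + 10m + 21) + (224m + 672)
  m**2 + 10m + 21 = ((1/224)m + 1/32)(224m + 672) + (0)
Last nonzero remainder: 224m + 672. Dividing through by 224 gives the monic gcd m + 3.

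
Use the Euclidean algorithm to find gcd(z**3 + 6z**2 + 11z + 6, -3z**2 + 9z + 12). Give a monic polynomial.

z + 1

Repeated division with remainder:
  z**3 + 6z**2 + 11z + 6 = (-(1/3)z - 3)(-3z**2 + 9z + 12) + (42z + 42)
  -3z**2 + 9z + 12 = (-(1/14)z + 2/7)(42z + 42) + (0)
Last nonzero remainder: 42z + 42. Dividing through by 42 gives the monic gcd z + 1.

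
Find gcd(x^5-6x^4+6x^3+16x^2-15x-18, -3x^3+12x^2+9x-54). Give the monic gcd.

Repeated division with remainder:
  x^5-6x^4+6x^3+16x^2-15x-18 = (-(1/3)x^2+(2/3)x-1/3)(-3x^3+12x^2+9x-54) + (-4x^2+24x-36)
  -3x^3+12x^2+9x-54 = ((3/4)x+3/2)(-4x^2+24x-36) + (0)
Last nonzero remainder: -4x^2+24x-36. Dividing through by -4 gives the monic gcd x^2-6x+9.

x^2-6x+9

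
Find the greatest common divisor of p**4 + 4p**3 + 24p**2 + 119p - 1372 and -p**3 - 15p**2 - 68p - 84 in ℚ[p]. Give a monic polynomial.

p + 7

By polynomial division,
  p**4 + 4p**3 + 24p**2 + 119p - 1372 = (-p + 11)(-p**3 - 15p**2 - 68p - 84) + (121p**2 + 783p - 448)
  -p**3 - 15p**2 - 68p - 84 = (-(1/121)p - 1032/14641)(121p**2 + 783p - 448) + (-(241740/14641)p - 1692180/14641)
  121p**2 + 783p - 448 = (-(1771561/241740)p + 234256/60435)(-(241740/14641)p - 1692180/14641) + (0)
Last nonzero remainder: -(241740/14641)p - 1692180/14641. Dividing through by -241740/14641 gives the monic gcd p + 7.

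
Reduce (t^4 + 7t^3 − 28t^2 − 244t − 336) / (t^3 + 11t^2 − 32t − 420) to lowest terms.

(t^2 + 6t + 8)/(t + 10)

By polynomial division,
  t^4 + 7t^3 − 28t^2 − 244t − 336 = (t − 4)(t^3 + 11t^2 − 32t − 420) + (48t^2 + 48t − 2016)
  t^3 + 11t^2 − 32t − 420 = ((1/48)t + 5/24)(48t^2 + 48t − 2016) + (0)
Last nonzero remainder: 48t^2 + 48t − 2016. Dividing through by 48 gives the monic gcd t^2 + t − 42.
Cancel t^2 + t − 42 from numerator and denominator to get the reduced form.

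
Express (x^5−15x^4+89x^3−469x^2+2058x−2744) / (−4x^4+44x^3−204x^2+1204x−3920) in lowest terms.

(−x^2+9x−14)/(4x−20)

By polynomial division,
  x^5−15x^4+89x^3−469x^2+2058x−2744 = (−(1/4)x+1)(−4x^4+44x^3−204x^2+1204x−3920) + (−6x^3+36x^2−126x+1176)
  −4x^4+44x^3−204x^2+1204x−3920 = ((2/3)x−10/3)(−6x^3+36x^2−126x+1176) + (0)
Last nonzero remainder: −6x^3+36x^2−126x+1176. Dividing through by −6 gives the monic gcd x^3−6x^2+21x−196.
Cancel x^3−6x^2+21x−196 from numerator and denominator to get the reduced form.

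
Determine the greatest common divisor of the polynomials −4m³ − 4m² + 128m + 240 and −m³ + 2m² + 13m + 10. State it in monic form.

m + 2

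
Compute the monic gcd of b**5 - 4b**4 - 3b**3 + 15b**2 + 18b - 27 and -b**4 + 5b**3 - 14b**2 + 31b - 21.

b**2 - 4b + 3

Repeated division with remainder:
  b**5 - 4b**4 - 3b**3 + 15b**2 + 18b - 27 = (-b - 1)(-b**4 + 5b**3 - 14b**2 + 31b - 21) + (-12b**3 + 32b**2 + 28b - 48)
  -b**4 + 5b**3 - 14b**2 + 31b - 21 = ((1/12)b - 7/36)(-12b**3 + 32b**2 + 28b - 48) + (-(91/9)b**2 + (364/9)b - 91/3)
  -12b**3 + 32b**2 + 28b - 48 = ((108/91)b + 144/91)(-(91/9)b**2 + (364/9)b - 91/3) + (0)
Last nonzero remainder: -(91/9)b**2 + (364/9)b - 91/3. Dividing through by -91/9 gives the monic gcd b**2 - 4b + 3.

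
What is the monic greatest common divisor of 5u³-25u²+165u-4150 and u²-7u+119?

1

By polynomial division,
  5u³-25u²+165u-4150 = (5u+10)(u²-7u+119) + (-360u-5340)
  u²-7u+119 = (-(1/360)u+131/2160)(-360u-5340) + (15943/36)
  -360u-5340 = (-(12960/15943)u-192240/15943)(15943/36) + (0)
The last nonzero remainder is the constant 15943/36, so the polynomials are coprime and gcd = 1.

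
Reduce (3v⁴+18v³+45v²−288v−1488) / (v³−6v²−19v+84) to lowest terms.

(3v³+6v²+21v−372)/(v²−10v+21)

Apply the Euclidean algorithm:
  3v⁴+18v³+45v²−288v−1488 = (3v+36)(v³−6v²−19v+84) + (318v²+144v−4512)
  v³−6v²−19v+84 = ((1/318)v−57/2809)(318v²+144v−4512) + (−(5307/2809)v−21228/2809)
  318v²+144v−4512 = (−(297754/1769)v+1056184/1769)(−(5307/2809)v−21228/2809) + (0)
Last nonzero remainder: −(5307/2809)v−21228/2809. Dividing through by −5307/2809 gives the monic gcd v+4.
Cancel v+4 from numerator and denominator to get the reduced form.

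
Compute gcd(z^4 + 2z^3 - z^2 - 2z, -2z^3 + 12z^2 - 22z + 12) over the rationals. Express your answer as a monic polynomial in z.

z - 1

By polynomial division,
  z^4 + 2z^3 - z^2 - 2z = (-(1/2)z - 4)(-2z^3 + 12z^2 - 22z + 12) + (36z^2 - 84z + 48)
  -2z^3 + 12z^2 - 22z + 12 = (-(1/18)z + 11/54)(36z^2 - 84z + 48) + (-(20/9)z + 20/9)
  36z^2 - 84z + 48 = (-(81/5)z + 108/5)(-(20/9)z + 20/9) + (0)
Last nonzero remainder: -(20/9)z + 20/9. Dividing through by -20/9 gives the monic gcd z - 1.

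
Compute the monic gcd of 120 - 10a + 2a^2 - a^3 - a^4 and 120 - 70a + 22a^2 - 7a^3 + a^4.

Repeated division with remainder:
  -a^4 - a^3 + 2a^2 - 10a + 120 = (-1)(a^4 - 7a^3 + 22a^2 - 70a + 120) + (-8a^3 + 24a^2 - 80a + 240)
  a^4 - 7a^3 + 22a^2 - 70a + 120 = (-(1/8)a + 1/2)(-8a^3 + 24a^2 - 80a + 240) + (0)
Last nonzero remainder: -8a^3 + 24a^2 - 80a + 240. Dividing through by -8 gives the monic gcd a^3 - 3a^2 + 10a - 30.

-30 + 10a - 3a^2 + a^3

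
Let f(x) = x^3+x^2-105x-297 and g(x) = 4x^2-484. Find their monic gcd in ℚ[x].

Apply the Euclidean algorithm:
  x^3+x^2-105x-297 = ((1/4)x+1/4)(4x^2-484) + (16x-176)
  4x^2-484 = ((1/4)x+11/4)(16x-176) + (0)
Last nonzero remainder: 16x-176. Dividing through by 16 gives the monic gcd x-11.

x-11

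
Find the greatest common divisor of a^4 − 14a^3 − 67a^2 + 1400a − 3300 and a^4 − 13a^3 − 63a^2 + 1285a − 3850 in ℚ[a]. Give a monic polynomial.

Repeated division with remainder:
  a^4 − 14a^3 − 67a^2 + 1400a − 3300 = (a^4 − 13a^3 − 63a^2 + 1285a − 3850) + (−a^3 − 4a^2 + 115a + 550)
  a^4 − 13a^3 − 63a^2 + 1285a − 3850 = (−a + 17)(−a^3 − 4a^2 + 115a + 550) + (120a^2 − 120a − 13200)
  −a^3 − 4a^2 + 115a + 550 = (−(1/120)a − 1/24)(120a^2 − 120a − 13200) + (0)
Last nonzero remainder: 120a^2 − 120a − 13200. Dividing through by 120 gives the monic gcd a^2 − a − 110.

a^2 − a − 110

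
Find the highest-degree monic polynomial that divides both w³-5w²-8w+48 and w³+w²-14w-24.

Repeated division with remainder:
  w³-5w²-8w+48 = (w³+w²-14w-24) + (-6w²+6w+72)
  w³+w²-14w-24 = (-(1/6)w-1/3)(-6w²+6w+72) + (0)
Last nonzero remainder: -6w²+6w+72. Dividing through by -6 gives the monic gcd w²-w-12.

w²-w-12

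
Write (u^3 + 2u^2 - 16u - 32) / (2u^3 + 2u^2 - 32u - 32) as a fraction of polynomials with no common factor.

(u + 2)/(2u + 2)

Repeated division with remainder:
  u^3 + 2u^2 - 16u - 32 = (1/2)(2u^3 + 2u^2 - 32u - 32) + (u^2 - 16)
  2u^3 + 2u^2 - 32u - 32 = (2u + 2)(u^2 - 16) + (0)
The last nonzero remainder u^2 - 16 is already monic.
Cancel u^2 - 16 from numerator and denominator to get the reduced form.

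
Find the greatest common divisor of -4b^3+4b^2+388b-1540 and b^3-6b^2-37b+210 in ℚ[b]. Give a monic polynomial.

b^2-12b+35

Repeated division with remainder:
  -4b^3+4b^2+388b-1540 = (-4)(b^3-6b^2-37b+210) + (-20b^2+240b-700)
  b^3-6b^2-37b+210 = (-(1/20)b-3/10)(-20b^2+240b-700) + (0)
Last nonzero remainder: -20b^2+240b-700. Dividing through by -20 gives the monic gcd b^2-12b+35.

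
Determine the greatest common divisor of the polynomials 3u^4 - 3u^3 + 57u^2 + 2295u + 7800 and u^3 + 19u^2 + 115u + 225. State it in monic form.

u^2 + 10u + 25

Apply the Euclidean algorithm:
  3u^4 - 3u^3 + 57u^2 + 2295u + 7800 = (3u - 60)(u^3 + 19u^2 + 115u + 225) + (852u^2 + 8520u + 21300)
  u^3 + 19u^2 + 115u + 225 = ((1/852)u + 3/284)(852u^2 + 8520u + 21300) + (0)
Last nonzero remainder: 852u^2 + 8520u + 21300. Dividing through by 852 gives the monic gcd u^2 + 10u + 25.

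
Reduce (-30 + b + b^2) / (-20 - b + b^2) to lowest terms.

(6 + b)/(4 + b)

By polynomial division,
  b^2 + b - 30 = (b^2 - b - 20) + (2b - 10)
  b^2 - b - 20 = ((1/2)b + 2)(2b - 10) + (0)
Last nonzero remainder: 2b - 10. Dividing through by 2 gives the monic gcd b - 5.
Cancel b - 5 from numerator and denominator to get the reduced form.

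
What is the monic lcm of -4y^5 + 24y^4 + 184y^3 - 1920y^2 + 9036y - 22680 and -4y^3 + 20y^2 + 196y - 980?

y^6 + y^5 - 88y^4 + 158y^3 + 1101y^2 - 10143y + 39690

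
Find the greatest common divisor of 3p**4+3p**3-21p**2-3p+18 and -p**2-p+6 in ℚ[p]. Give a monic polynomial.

p**2+p-6

Repeated division with remainder:
  3p**4+3p**3-21p**2-3p+18 = (-3p**2+3)(-p**2-p+6) + (0)
Last nonzero remainder: -p**2-p+6. Dividing through by -1 gives the monic gcd p**2+p-6.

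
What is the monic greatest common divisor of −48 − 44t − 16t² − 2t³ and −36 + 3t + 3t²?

4 + t

By polynomial division,
  −2t³ − 16t² − 44t − 48 = (−(2/3)t − 14/3)(3t² + 3t − 36) + (−54t − 216)
  3t² + 3t − 36 = (−(1/18)t + 1/6)(−54t − 216) + (0)
Last nonzero remainder: −54t − 216. Dividing through by −54 gives the monic gcd t + 4.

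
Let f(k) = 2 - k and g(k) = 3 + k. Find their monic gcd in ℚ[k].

1

By polynomial division,
  -k + 2 = (-1)(k + 3) + (5)
  k + 3 = ((1/5)k + 3/5)(5) + (0)
The last nonzero remainder is the constant 5, so the polynomials are coprime and gcd = 1.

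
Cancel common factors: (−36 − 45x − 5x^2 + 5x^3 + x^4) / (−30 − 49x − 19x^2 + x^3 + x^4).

Apply the Euclidean algorithm:
  x^4 + 5x^3 − 5x^2 − 45x − 36 = (x^4 + x^3 − 19x^2 − 49x − 30) + (4x^3 + 14x^2 + 4x − 6)
  x^4 + x^3 − 19x^2 − 49x − 30 = ((1/4)x − 5/8)(4x^3 + 14x^2 + 4x − 6) + (−(45/4)x^2 − 45x − 135/4)
  4x^3 + 14x^2 + 4x − 6 = (−(16/45)x + 8/45)(−(45/4)x^2 − 45x − 135/4) + (0)
Last nonzero remainder: −(45/4)x^2 − 45x − 135/4. Dividing through by −45/4 gives the monic gcd x^2 + 4x + 3.
Cancel x^2 + 4x + 3 from numerator and denominator to get the reduced form.

(−12 + x + x^2)/(−10 − 3x + x^2)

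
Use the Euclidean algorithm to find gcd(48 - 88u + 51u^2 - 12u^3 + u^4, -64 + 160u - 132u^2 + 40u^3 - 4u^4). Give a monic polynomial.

-16 + 24u - 9u^2 + u^3

By polynomial division,
  u^4 - 12u^3 + 51u^2 - 88u + 48 = (-1/4)(-4u^4 + 40u^3 - 132u^2 + 160u - 64) + (-2u^3 + 18u^2 - 48u + 32)
  -4u^4 + 40u^3 - 132u^2 + 160u - 64 = (2u - 2)(-2u^3 + 18u^2 - 48u + 32) + (0)
Last nonzero remainder: -2u^3 + 18u^2 - 48u + 32. Dividing through by -2 gives the monic gcd u^3 - 9u^2 + 24u - 16.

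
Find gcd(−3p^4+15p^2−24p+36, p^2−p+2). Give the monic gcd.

Apply the Euclidean algorithm:
  −3p^4+15p^2−24p+36 = (−3p^2−3p+18)(p^2−p+2) + (0)
The last nonzero remainder p^2−p+2 is already monic.

p^2−p+2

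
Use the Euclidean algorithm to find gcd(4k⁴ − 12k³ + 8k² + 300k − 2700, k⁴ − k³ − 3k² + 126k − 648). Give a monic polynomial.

k² − 3k + 27

By polynomial division,
  4k⁴ − 12k³ + 8k² + 300k − 2700 = (4)(k⁴ − k³ − 3k² + 126k − 648) + (−8k³ + 20k² − 204k − 108)
  k⁴ − k³ − 3k² + 126k − 648 = (−(1/8)k − 3/16)(−8k³ + 20k² − 204k − 108) + (−(99/4)k² + (297/4)k − 2673/4)
  −8k³ + 20k² − 204k − 108 = ((32/99)k + 16/99)(−(99/4)k² + (297/4)k − 2673/4) + (0)
Last nonzero remainder: −(99/4)k² + (297/4)k − 2673/4. Dividing through by −99/4 gives the monic gcd k² − 3k + 27.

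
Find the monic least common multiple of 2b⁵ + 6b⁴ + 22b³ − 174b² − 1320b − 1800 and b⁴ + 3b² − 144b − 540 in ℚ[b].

b⁶ − 3b⁵ − 7b⁴ − 153b³ − 138b² + 3060b + 5400

Apply the Euclidean algorithm:
  2b⁵ + 6b⁴ + 22b³ − 174b² − 1320b − 1800 = (2b + 6)(b⁴ + 3b² − 144b − 540) + (16b³ + 96b² + 624b + 1440)
  b⁴ + 3b² − 144b − 540 = ((1/16)b − 3/8)(16b³ + 96b² + 624b + 1440) + (0)
Last nonzero remainder: 16b³ + 96b² + 624b + 1440. Dividing through by 16 gives the monic gcd b³ + 6b² + 39b + 90.
Then lcm(f, g) = f·g / gcd(f, g); expanding and making the result monic gives the answer.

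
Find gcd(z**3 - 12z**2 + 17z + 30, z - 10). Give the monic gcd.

Apply the Euclidean algorithm:
  z**3 - 12z**2 + 17z + 30 = (z**2 - 2z - 3)(z - 10) + (0)
The last nonzero remainder z - 10 is already monic.

z - 10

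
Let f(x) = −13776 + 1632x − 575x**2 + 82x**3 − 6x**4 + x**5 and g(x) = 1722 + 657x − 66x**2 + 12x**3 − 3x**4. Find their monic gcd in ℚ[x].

−287 + 34x − 6x**2 + x**3

Repeated division with remainder:
  x**5 − 6x**4 + 82x**3 − 575x**2 + 1632x − 13776 = (−(1/3)x + 2/3)(−3x**4 + 12x**3 − 66x**2 + 657x + 1722) + (52x**3 − 312x**2 + 1768x − 14924)
  −3x**4 + 12x**3 − 66x**2 + 657x + 1722 = (−(3/52)x − 3/26)(52x**3 − 312x**2 + 1768x − 14924) + (0)
Last nonzero remainder: 52x**3 − 312x**2 + 1768x − 14924. Dividing through by 52 gives the monic gcd x**3 − 6x**2 + 34x − 287.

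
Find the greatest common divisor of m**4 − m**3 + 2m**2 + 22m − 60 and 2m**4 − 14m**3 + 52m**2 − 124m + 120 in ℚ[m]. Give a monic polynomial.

By polynomial division,
  m**4 − m**3 + 2m**2 + 22m − 60 = (1/2)(2m**4 − 14m**3 + 52m**2 − 124m + 120) + (6m**3 − 24m**2 + 84m − 120)
  2m**4 − 14m**3 + 52m**2 − 124m + 120 = ((1/3)m − 1)(6m**3 − 24m**2 + 84m − 120) + (0)
Last nonzero remainder: 6m**3 − 24m**2 + 84m − 120. Dividing through by 6 gives the monic gcd m**3 − 4m**2 + 14m − 20.

m**3 − 4m**2 + 14m − 20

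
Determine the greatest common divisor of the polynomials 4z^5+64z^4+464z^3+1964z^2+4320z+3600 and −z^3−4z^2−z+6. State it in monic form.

z^2+5z+6

By polynomial division,
  4z^5+64z^4+464z^3+1964z^2+4320z+3600 = (−4z^2−48z−268)(−z^3−4z^2−z+6) + (868z^2+4340z+5208)
  −z^3−4z^2−z+6 = (−(1/868)z+1/868)(868z^2+4340z+5208) + (0)
Last nonzero remainder: 868z^2+4340z+5208. Dividing through by 868 gives the monic gcd z^2+5z+6.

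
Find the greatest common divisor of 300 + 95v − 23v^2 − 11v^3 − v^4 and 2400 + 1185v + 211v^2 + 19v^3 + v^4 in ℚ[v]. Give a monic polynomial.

Apply the Euclidean algorithm:
  −v^4 − 11v^3 − 23v^2 + 95v + 300 = (−1)(v^4 + 19v^3 + 211v^2 + 1185v + 2400) + (8v^3 + 188v^2 + 1280v + 2700)
  v^4 + 19v^3 + 211v^2 + 1185v + 2400 = ((1/8)v − 9/16)(8v^3 + 188v^2 + 1280v + 2700) + ((627/4)v^2 + (3135/2)v + 15675/4)
  8v^3 + 188v^2 + 1280v + 2700 = ((32/627)v + 144/209)((627/4)v^2 + (3135/2)v + 15675/4) + (0)
Last nonzero remainder: (627/4)v^2 + (3135/2)v + 15675/4. Dividing through by 627/4 gives the monic gcd v^2 + 10v + 25.

25 + 10v + v^2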